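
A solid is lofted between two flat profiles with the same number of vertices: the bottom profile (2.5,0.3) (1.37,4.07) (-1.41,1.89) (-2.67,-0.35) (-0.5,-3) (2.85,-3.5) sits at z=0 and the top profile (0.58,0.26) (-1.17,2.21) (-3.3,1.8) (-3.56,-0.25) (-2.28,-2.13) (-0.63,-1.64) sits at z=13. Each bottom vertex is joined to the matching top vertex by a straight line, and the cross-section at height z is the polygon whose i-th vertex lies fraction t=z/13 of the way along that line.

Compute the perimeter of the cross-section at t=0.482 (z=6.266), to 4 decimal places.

Perimeter at t=0.482: 16.6229

Cross-section at t=0.482: each vertex is (1-t)·p0[i] + t·p1[i].
  v1: (1-0.482)·(2.5,0.3) + 0.482·(0.58,0.26) = (1.5746,0.2807)
  v2: (1-0.482)·(1.37,4.07) + 0.482·(-1.17,2.21) = (0.1457,3.1735)
  v3: (1-0.482)·(-1.41,1.89) + 0.482·(-3.3,1.8) = (-2.3210,1.8466)
  v4: (1-0.482)·(-2.67,-0.35) + 0.482·(-3.56,-0.25) = (-3.0990,-0.3018)
  v5: (1-0.482)·(-0.5,-3) + 0.482·(-2.28,-2.13) = (-1.3580,-2.5807)
  v6: (1-0.482)·(2.85,-3.5) + 0.482·(-0.63,-1.64) = (1.1726,-2.6035)
Perimeter = Σ |v_{i+1} − v_i|:
  edge 1→2: √(-1.4288² + 2.8928²) = 3.2264 (running 3.2264)
  edge 2→3: √(-2.4667² + -1.3269²) = 2.8009 (running 6.0273)
  edge 3→4: √(-0.7780² + -2.1484²) = 2.2849 (running 8.3123)
  edge 4→5: √(1.7410² + -2.2789²) = 2.8678 (running 11.1801)
  edge 5→6: √(2.5306² + -0.0228²) = 2.5307 (running 13.7108)
  edge 6→1: √(0.4019² + 2.8842²) = 2.9121 (running 16.6229)
Perimeter = 16.6229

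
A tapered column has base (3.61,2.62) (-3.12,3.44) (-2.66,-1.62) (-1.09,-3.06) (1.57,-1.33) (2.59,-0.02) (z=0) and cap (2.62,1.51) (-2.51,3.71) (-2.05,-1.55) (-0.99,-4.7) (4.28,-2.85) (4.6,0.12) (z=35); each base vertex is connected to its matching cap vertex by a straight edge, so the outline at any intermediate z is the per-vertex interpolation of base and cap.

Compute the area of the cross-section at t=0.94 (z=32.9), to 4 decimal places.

Area at t=0.94: 37.4531

Cross-section at t=0.94: each vertex is (1-t)·p0[i] + t·p1[i].
  v1: (1-0.94)·(3.61,2.62) + 0.94·(2.62,1.51) = (2.6794,1.5766)
  v2: (1-0.94)·(-3.12,3.44) + 0.94·(-2.51,3.71) = (-2.5466,3.6938)
  v3: (1-0.94)·(-2.66,-1.62) + 0.94·(-2.05,-1.55) = (-2.0866,-1.5542)
  v4: (1-0.94)·(-1.09,-3.06) + 0.94·(-0.99,-4.7) = (-0.9960,-4.6016)
  v5: (1-0.94)·(1.57,-1.33) + 0.94·(4.28,-2.85) = (4.1174,-2.7588)
  v6: (1-0.94)·(2.59,-0.02) + 0.94·(4.6,0.12) = (4.4794,0.1116)
Shoelace sum Σ(x_i·y_{i+1} − x_{i+1}·y_i):
  i=1: 2.6794·3.6938 − -2.5466·1.5766 = +13.9121 (running +13.9121)
  i=2: -2.5466·-1.5542 − -2.0866·3.6938 = +11.6654 (running +25.5775)
  i=3: -2.0866·-4.6016 − -0.9960·-1.5542 = +8.0537 (running +33.6313)
  i=4: -0.9960·-2.7588 − 4.1174·-4.6016 = +21.6944 (running +55.3257)
  i=5: 4.1174·0.1116 − 4.4794·-2.7588 = +12.8173 (running +68.1429)
  i=6: 4.4794·1.5766 − 2.6794·0.1116 = +6.7632 (running +74.9061)
Area = |Σ|/2 = |74.9061|/2 = 37.4531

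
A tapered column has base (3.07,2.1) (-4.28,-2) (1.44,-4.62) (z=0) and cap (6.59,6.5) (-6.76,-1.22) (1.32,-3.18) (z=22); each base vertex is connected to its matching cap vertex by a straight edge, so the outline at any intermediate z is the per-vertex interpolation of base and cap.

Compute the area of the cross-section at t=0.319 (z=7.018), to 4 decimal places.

Area at t=0.319: 28.1673

Cross-section at t=0.319: each vertex is (1-t)·p0[i] + t·p1[i].
  v1: (1-0.319)·(3.07,2.1) + 0.319·(6.59,6.5) = (4.1929,3.5036)
  v2: (1-0.319)·(-4.28,-2) + 0.319·(-6.76,-1.22) = (-5.0711,-1.7512)
  v3: (1-0.319)·(1.44,-4.62) + 0.319·(1.32,-3.18) = (1.4017,-4.1606)
Shoelace sum Σ(x_i·y_{i+1} − x_{i+1}·y_i):
  i=1: 4.1929·-1.7512 − -5.0711·3.5036 = +10.4247 (running +10.4247)
  i=2: -5.0711·-4.1606 − 1.4017·-1.7512 = +23.5538 (running +33.9785)
  i=3: 1.4017·3.5036 − 4.1929·-4.1606 = +22.3561 (running +56.3346)
Area = |Σ|/2 = |56.3346|/2 = 28.1673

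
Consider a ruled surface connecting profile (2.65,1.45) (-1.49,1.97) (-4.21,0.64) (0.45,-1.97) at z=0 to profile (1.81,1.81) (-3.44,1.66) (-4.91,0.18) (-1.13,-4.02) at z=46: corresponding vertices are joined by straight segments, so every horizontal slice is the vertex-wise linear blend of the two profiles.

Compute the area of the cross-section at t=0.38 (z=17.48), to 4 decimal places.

Area at t=0.38: 16.8265

Cross-section at t=0.38: each vertex is (1-t)·p0[i] + t·p1[i].
  v1: (1-0.38)·(2.65,1.45) + 0.38·(1.81,1.81) = (2.3308,1.5868)
  v2: (1-0.38)·(-1.49,1.97) + 0.38·(-3.44,1.66) = (-2.2310,1.8522)
  v3: (1-0.38)·(-4.21,0.64) + 0.38·(-4.91,0.18) = (-4.4760,0.4652)
  v4: (1-0.38)·(0.45,-1.97) + 0.38·(-1.13,-4.02) = (-0.1504,-2.7490)
Shoelace sum Σ(x_i·y_{i+1} − x_{i+1}·y_i):
  i=1: 2.3308·1.8522 − -2.2310·1.5868 = +7.8573 (running +7.8573)
  i=2: -2.2310·0.4652 − -4.4760·1.8522 = +7.2526 (running +15.1098)
  i=3: -4.4760·-2.7490 − -0.1504·0.4652 = +12.3745 (running +27.4843)
  i=4: -0.1504·1.5868 − 2.3308·-2.7490 = +6.1687 (running +33.6530)
Area = |Σ|/2 = |33.6530|/2 = 16.8265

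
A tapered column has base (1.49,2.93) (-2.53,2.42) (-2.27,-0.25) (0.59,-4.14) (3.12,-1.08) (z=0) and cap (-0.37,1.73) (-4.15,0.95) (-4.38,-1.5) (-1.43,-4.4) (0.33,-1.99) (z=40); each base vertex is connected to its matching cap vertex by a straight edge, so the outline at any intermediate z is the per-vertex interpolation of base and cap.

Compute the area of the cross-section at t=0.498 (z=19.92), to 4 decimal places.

Area at t=0.498: 21.9965

Cross-section at t=0.498: each vertex is (1-t)·p0[i] + t·p1[i].
  v1: (1-0.498)·(1.49,2.93) + 0.498·(-0.37,1.73) = (0.5637,2.3324)
  v2: (1-0.498)·(-2.53,2.42) + 0.498·(-4.15,0.95) = (-3.3368,1.6879)
  v3: (1-0.498)·(-2.27,-0.25) + 0.498·(-4.38,-1.5) = (-3.3208,-0.8725)
  v4: (1-0.498)·(0.59,-4.14) + 0.498·(-1.43,-4.4) = (-0.4160,-4.2695)
  v5: (1-0.498)·(3.12,-1.08) + 0.498·(0.33,-1.99) = (1.7306,-1.5332)
Shoelace sum Σ(x_i·y_{i+1} − x_{i+1}·y_i):
  i=1: 0.5637·1.6879 − -3.3368·2.3324 = +8.7342 (running +8.7342)
  i=2: -3.3368·-0.8725 − -3.3208·1.6879 = +8.5166 (running +17.2508)
  i=3: -3.3208·-4.2695 − -0.4160·-0.8725 = +13.8151 (running +31.0659)
  i=4: -0.4160·-1.5332 − 1.7306·-4.2695 = +8.0264 (running +39.0923)
  i=5: 1.7306·2.3324 − 0.5637·-1.5332 = +4.9007 (running +43.9930)
Area = |Σ|/2 = |43.9930|/2 = 21.9965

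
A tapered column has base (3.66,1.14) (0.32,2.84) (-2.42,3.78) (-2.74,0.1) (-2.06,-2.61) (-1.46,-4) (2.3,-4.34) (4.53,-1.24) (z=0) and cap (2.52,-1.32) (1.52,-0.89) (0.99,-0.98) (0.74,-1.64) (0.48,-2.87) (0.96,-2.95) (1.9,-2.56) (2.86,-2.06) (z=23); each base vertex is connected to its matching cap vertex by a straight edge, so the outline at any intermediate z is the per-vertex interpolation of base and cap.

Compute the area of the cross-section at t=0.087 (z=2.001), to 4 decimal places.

Area at t=0.087: 36.0299

Cross-section at t=0.087: each vertex is (1-t)·p0[i] + t·p1[i].
  v1: (1-0.087)·(3.66,1.14) + 0.087·(2.52,-1.32) = (3.5608,0.9260)
  v2: (1-0.087)·(0.32,2.84) + 0.087·(1.52,-0.89) = (0.4244,2.5155)
  v3: (1-0.087)·(-2.42,3.78) + 0.087·(0.99,-0.98) = (-2.1233,3.3659)
  v4: (1-0.087)·(-2.74,0.1) + 0.087·(0.74,-1.64) = (-2.4372,-0.0514)
  v5: (1-0.087)·(-2.06,-2.61) + 0.087·(0.48,-2.87) = (-1.8390,-2.6326)
  v6: (1-0.087)·(-1.46,-4) + 0.087·(0.96,-2.95) = (-1.2495,-3.9087)
  v7: (1-0.087)·(2.3,-4.34) + 0.087·(1.9,-2.56) = (2.2652,-4.1851)
  v8: (1-0.087)·(4.53,-1.24) + 0.087·(2.86,-2.06) = (4.3847,-1.3113)
Shoelace sum Σ(x_i·y_{i+1} − x_{i+1}·y_i):
  i=1: 3.5608·2.5155 − 0.4244·0.9260 = +8.5642 (running +8.5642)
  i=2: 0.4244·3.3659 − -2.1233·2.5155 = +6.7697 (running +15.3339)
  i=3: -2.1233·-0.0514 − -2.4372·3.3659 = +8.3126 (running +23.6465)
  i=4: -2.4372·-2.6326 − -1.8390·-0.0514 = +6.3218 (running +29.9683)
  i=5: -1.8390·-3.9087 − -1.2495·-2.6326 = +3.8987 (running +33.8670)
  i=6: -1.2495·-4.1851 − 2.2652·-3.9087 = +14.0830 (running +47.9501)
  i=7: 2.2652·-1.3113 − 4.3847·-4.1851 = +15.3802 (running +63.3303)
  i=8: 4.3847·0.9260 − 3.5608·-1.3113 = +8.7296 (running +72.0599)
Area = |Σ|/2 = |72.0599|/2 = 36.0299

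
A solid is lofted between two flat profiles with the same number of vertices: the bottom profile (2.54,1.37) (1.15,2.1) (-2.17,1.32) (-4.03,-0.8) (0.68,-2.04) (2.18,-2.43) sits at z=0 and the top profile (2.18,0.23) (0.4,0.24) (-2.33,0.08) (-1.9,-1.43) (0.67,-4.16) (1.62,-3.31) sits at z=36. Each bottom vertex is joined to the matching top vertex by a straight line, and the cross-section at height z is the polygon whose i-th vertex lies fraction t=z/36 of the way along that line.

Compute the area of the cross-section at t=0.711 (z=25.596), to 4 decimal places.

Area at t=0.711: 14.7168

Cross-section at t=0.711: each vertex is (1-t)·p0[i] + t·p1[i].
  v1: (1-0.711)·(2.54,1.37) + 0.711·(2.18,0.23) = (2.2840,0.5595)
  v2: (1-0.711)·(1.15,2.1) + 0.711·(0.4,0.24) = (0.6168,0.7775)
  v3: (1-0.711)·(-2.17,1.32) + 0.711·(-2.33,0.08) = (-2.2838,0.4384)
  v4: (1-0.711)·(-4.03,-0.8) + 0.711·(-1.9,-1.43) = (-2.5156,-1.2479)
  v5: (1-0.711)·(0.68,-2.04) + 0.711·(0.67,-4.16) = (0.6729,-3.5473)
  v6: (1-0.711)·(2.18,-2.43) + 0.711·(1.62,-3.31) = (1.7818,-3.0557)
Shoelace sum Σ(x_i·y_{i+1} − x_{i+1}·y_i):
  i=1: 2.2840·0.7775 − 0.6168·0.5595 = +1.4309 (running +1.4309)
  i=2: 0.6168·0.4384 − -2.2838·0.7775 = +2.0461 (running +3.4770)
  i=3: -2.2838·-1.2479 − -2.5156·0.4384 = +3.9527 (running +7.4297)
  i=4: -2.5156·-3.5473 − 0.6729·-1.2479 = +9.7633 (running +17.1929)
  i=5: 0.6729·-3.0557 − 1.7818·-3.5473 = +4.2646 (running +21.4575)
  i=6: 1.7818·0.5595 − 2.2840·-3.0557 = +7.9762 (running +29.4337)
Area = |Σ|/2 = |29.4337|/2 = 14.7168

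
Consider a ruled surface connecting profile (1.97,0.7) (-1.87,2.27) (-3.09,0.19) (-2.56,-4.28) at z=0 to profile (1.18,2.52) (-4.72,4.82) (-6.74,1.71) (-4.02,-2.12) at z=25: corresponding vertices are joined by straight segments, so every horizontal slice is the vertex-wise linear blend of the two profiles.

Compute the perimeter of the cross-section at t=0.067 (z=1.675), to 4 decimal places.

Perimeter at t=0.067: 18.0171

Cross-section at t=0.067: each vertex is (1-t)·p0[i] + t·p1[i].
  v1: (1-0.067)·(1.97,0.7) + 0.067·(1.18,2.52) = (1.9171,0.8219)
  v2: (1-0.067)·(-1.87,2.27) + 0.067·(-4.72,4.82) = (-2.0610,2.4409)
  v3: (1-0.067)·(-3.09,0.19) + 0.067·(-6.74,1.71) = (-3.3345,0.2918)
  v4: (1-0.067)·(-2.56,-4.28) + 0.067·(-4.02,-2.12) = (-2.6578,-4.1353)
Perimeter = Σ |v_{i+1} − v_i|:
  edge 1→2: √(-3.9780² + 1.6189²) = 4.2948 (running 4.2948)
  edge 2→3: √(-1.2736² + -2.1490²) = 2.4981 (running 6.7929)
  edge 3→4: √(0.6767² + -4.4271²) = 4.4785 (running 11.2714)
  edge 4→1: √(4.5749² + 4.9572²) = 6.7456 (running 18.0171)
Perimeter = 18.0171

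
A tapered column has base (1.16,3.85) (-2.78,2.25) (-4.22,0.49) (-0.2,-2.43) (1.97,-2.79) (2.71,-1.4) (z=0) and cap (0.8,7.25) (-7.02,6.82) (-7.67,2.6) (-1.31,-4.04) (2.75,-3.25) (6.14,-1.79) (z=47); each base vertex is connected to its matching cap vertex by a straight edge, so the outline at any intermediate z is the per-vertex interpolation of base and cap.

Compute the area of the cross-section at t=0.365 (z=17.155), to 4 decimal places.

Cross-section at t=0.365: each vertex is (1-t)·p0[i] + t·p1[i].
  v1: (1-0.365)·(1.16,3.85) + 0.365·(0.8,7.25) = (1.0286,5.0910)
  v2: (1-0.365)·(-2.78,2.25) + 0.365·(-7.02,6.82) = (-4.3276,3.9181)
  v3: (1-0.365)·(-4.22,0.49) + 0.365·(-7.67,2.6) = (-5.4793,1.2601)
  v4: (1-0.365)·(-0.2,-2.43) + 0.365·(-1.31,-4.04) = (-0.6052,-3.0176)
  v5: (1-0.365)·(1.97,-2.79) + 0.365·(2.75,-3.25) = (2.2547,-2.9579)
  v6: (1-0.365)·(2.71,-1.4) + 0.365·(6.14,-1.79) = (3.9619,-1.5423)
Shoelace sum Σ(x_i·y_{i+1} − x_{i+1}·y_i):
  i=1: 1.0286·3.9181 − -4.3276·5.0910 = +26.0619 (running +26.0619)
  i=2: -4.3276·1.2601 − -5.4793·3.9181 = +16.0146 (running +42.0765)
  i=3: -5.4793·-3.0176 − -0.6052·1.2601 = +17.2970 (running +59.3735)
  i=4: -0.6052·-2.9579 − 2.2547·-3.0176 = +8.5939 (running +67.9674)
  i=5: 2.2547·-1.5423 − 3.9619·-2.9579 = +8.2415 (running +76.2089)
  i=6: 3.9619·5.0910 − 1.0286·-1.5423 = +21.7567 (running +97.9656)
Area = |Σ|/2 = |97.9656|/2 = 48.9828

Area at t=0.365: 48.9828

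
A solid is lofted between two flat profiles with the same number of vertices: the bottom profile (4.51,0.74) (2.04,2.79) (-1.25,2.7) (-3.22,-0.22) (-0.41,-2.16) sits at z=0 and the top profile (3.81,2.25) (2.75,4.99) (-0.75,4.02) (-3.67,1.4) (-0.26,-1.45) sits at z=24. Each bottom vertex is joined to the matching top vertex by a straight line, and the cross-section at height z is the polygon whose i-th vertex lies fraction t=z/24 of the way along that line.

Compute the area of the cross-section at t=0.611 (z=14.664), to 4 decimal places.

Area at t=0.611: 24.8334

Cross-section at t=0.611: each vertex is (1-t)·p0[i] + t·p1[i].
  v1: (1-0.611)·(4.51,0.74) + 0.611·(3.81,2.25) = (4.0823,1.6626)
  v2: (1-0.611)·(2.04,2.79) + 0.611·(2.75,4.99) = (2.4738,4.1342)
  v3: (1-0.611)·(-1.25,2.7) + 0.611·(-0.75,4.02) = (-0.9445,3.5065)
  v4: (1-0.611)·(-3.22,-0.22) + 0.611·(-3.67,1.4) = (-3.4949,0.7698)
  v5: (1-0.611)·(-0.41,-2.16) + 0.611·(-0.26,-1.45) = (-0.3184,-1.7262)
Shoelace sum Σ(x_i·y_{i+1} − x_{i+1}·y_i):
  i=1: 4.0823·4.1342 − 2.4738·1.6626 = +12.7641 (running +12.7641)
  i=2: 2.4738·3.5065 − -0.9445·4.1342 = +12.5792 (running +25.3433)
  i=3: -0.9445·0.7698 − -3.4949·3.5065 = +11.5280 (running +36.8713)
  i=4: -3.4949·-1.7262 − -0.3184·0.7698 = +6.2780 (running +43.1493)
  i=5: -0.3184·1.6626 − 4.0823·-1.7262 = +6.5175 (running +49.6669)
Area = |Σ|/2 = |49.6669|/2 = 24.8334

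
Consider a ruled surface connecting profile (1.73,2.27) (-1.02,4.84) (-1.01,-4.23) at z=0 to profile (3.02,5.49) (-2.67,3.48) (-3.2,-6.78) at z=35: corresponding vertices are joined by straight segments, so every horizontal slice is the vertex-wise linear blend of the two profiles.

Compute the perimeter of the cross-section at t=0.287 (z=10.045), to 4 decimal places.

Perimeter at t=0.287: 22.1915

Cross-section at t=0.287: each vertex is (1-t)·p0[i] + t·p1[i].
  v1: (1-0.287)·(1.73,2.27) + 0.287·(3.02,5.49) = (2.1002,3.1941)
  v2: (1-0.287)·(-1.02,4.84) + 0.287·(-2.67,3.48) = (-1.4935,4.4497)
  v3: (1-0.287)·(-1.01,-4.23) + 0.287·(-3.2,-6.78) = (-1.6385,-4.9619)
Perimeter = Σ |v_{i+1} − v_i|:
  edge 1→2: √(-3.5938² + 1.2555²) = 3.8068 (running 3.8068)
  edge 2→3: √(-0.1450² + -9.4115²) = 9.4126 (running 13.2194)
  edge 3→1: √(3.7388² + 8.1560²) = 8.9721 (running 22.1915)
Perimeter = 22.1915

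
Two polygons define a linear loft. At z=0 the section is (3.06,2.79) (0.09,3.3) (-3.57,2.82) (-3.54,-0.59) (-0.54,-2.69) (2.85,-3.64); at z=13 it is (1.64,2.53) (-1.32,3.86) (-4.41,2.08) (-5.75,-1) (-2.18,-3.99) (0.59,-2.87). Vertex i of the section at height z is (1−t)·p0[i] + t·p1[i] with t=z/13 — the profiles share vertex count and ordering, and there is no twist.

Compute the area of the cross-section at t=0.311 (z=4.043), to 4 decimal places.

Area at t=0.311: 36.7041

Cross-section at t=0.311: each vertex is (1-t)·p0[i] + t·p1[i].
  v1: (1-0.311)·(3.06,2.79) + 0.311·(1.64,2.53) = (2.6184,2.7091)
  v2: (1-0.311)·(0.09,3.3) + 0.311·(-1.32,3.86) = (-0.3485,3.4742)
  v3: (1-0.311)·(-3.57,2.82) + 0.311·(-4.41,2.08) = (-3.8312,2.5899)
  v4: (1-0.311)·(-3.54,-0.59) + 0.311·(-5.75,-1) = (-4.2273,-0.7175)
  v5: (1-0.311)·(-0.54,-2.69) + 0.311·(-2.18,-3.99) = (-1.0500,-3.0943)
  v6: (1-0.311)·(2.85,-3.64) + 0.311·(0.59,-2.87) = (2.1471,-3.4005)
Shoelace sum Σ(x_i·y_{i+1} − x_{i+1}·y_i):
  i=1: 2.6184·3.4742 − -0.3485·2.7091 = +10.0408 (running +10.0408)
  i=2: -0.3485·2.5899 − -3.8312·3.4742 = +12.4077 (running +22.4486)
  i=3: -3.8312·-0.7175 − -4.2273·2.5899 = +13.6971 (running +36.1457)
  i=4: -4.2273·-3.0943 − -1.0500·-0.7175 = +12.3272 (running +48.4728)
  i=5: -1.0500·-3.4005 − 2.1471·-3.0943 = +10.2146 (running +58.6874)
  i=6: 2.1471·2.7091 − 2.6184·-3.4005 = +14.7208 (running +73.4082)
Area = |Σ|/2 = |73.4082|/2 = 36.7041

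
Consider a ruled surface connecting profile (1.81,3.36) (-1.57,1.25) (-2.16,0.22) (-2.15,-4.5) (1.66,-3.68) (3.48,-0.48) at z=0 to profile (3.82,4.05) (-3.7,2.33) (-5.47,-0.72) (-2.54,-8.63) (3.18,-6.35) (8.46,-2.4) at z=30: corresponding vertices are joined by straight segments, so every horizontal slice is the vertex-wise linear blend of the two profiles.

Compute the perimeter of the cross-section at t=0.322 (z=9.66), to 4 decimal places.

Perimeter at t=0.322: 27.3780

Cross-section at t=0.322: each vertex is (1-t)·p0[i] + t·p1[i].
  v1: (1-0.322)·(1.81,3.36) + 0.322·(3.82,4.05) = (2.4572,3.5822)
  v2: (1-0.322)·(-1.57,1.25) + 0.322·(-3.7,2.33) = (-2.2559,1.5978)
  v3: (1-0.322)·(-2.16,0.22) + 0.322·(-5.47,-0.72) = (-3.2258,-0.0827)
  v4: (1-0.322)·(-2.15,-4.5) + 0.322·(-2.54,-8.63) = (-2.2756,-5.8299)
  v5: (1-0.322)·(1.66,-3.68) + 0.322·(3.18,-6.35) = (2.1494,-4.5397)
  v6: (1-0.322)·(3.48,-0.48) + 0.322·(8.46,-2.4) = (5.0836,-1.0982)
Perimeter = Σ |v_{i+1} − v_i|:
  edge 1→2: √(-4.7131² + -1.9844²) = 5.1138 (running 5.1138)
  edge 2→3: √(-0.9700² + -1.6804²) = 1.9403 (running 7.0541)
  edge 3→4: √(0.9502² + -5.7472²) = 5.8252 (running 12.8793)
  edge 4→5: √(4.4250² + 1.2901²) = 4.6093 (running 17.4886)
  edge 5→6: √(2.9341² + 3.4415²) = 4.5225 (running 22.0111)
  edge 6→1: √(-2.6263² + 4.6804²) = 5.3669 (running 27.3780)
Perimeter = 27.3780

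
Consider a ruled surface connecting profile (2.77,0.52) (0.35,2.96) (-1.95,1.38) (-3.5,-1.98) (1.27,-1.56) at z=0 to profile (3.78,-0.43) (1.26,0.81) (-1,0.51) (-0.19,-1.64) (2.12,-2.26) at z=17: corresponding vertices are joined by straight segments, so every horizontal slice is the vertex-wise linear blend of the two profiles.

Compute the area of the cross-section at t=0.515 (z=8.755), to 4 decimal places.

Area at t=0.515: 13.3756

Cross-section at t=0.515: each vertex is (1-t)·p0[i] + t·p1[i].
  v1: (1-0.515)·(2.77,0.52) + 0.515·(3.78,-0.43) = (3.2901,0.0307)
  v2: (1-0.515)·(0.35,2.96) + 0.515·(1.26,0.81) = (0.8186,1.8527)
  v3: (1-0.515)·(-1.95,1.38) + 0.515·(-1,0.51) = (-1.4607,0.9319)
  v4: (1-0.515)·(-3.5,-1.98) + 0.515·(-0.19,-1.64) = (-1.7954,-1.8049)
  v5: (1-0.515)·(1.27,-1.56) + 0.515·(2.12,-2.26) = (1.7078,-1.9205)
Shoelace sum Σ(x_i·y_{i+1} − x_{i+1}·y_i):
  i=1: 3.2901·1.8527 − 0.8186·0.0307 = +6.0707 (running +6.0707)
  i=2: 0.8186·0.9319 − -1.4607·1.8527 = +3.4693 (running +9.5400)
  i=3: -1.4607·-1.8049 − -1.7954·0.9319 = +4.3097 (running +13.8497)
  i=4: -1.7954·-1.9205 − 1.7078·-1.8049 = +6.5303 (running +20.3800)
  i=5: 1.7078·0.0307 − 3.2901·-1.9205 = +6.3712 (running +26.7512)
Area = |Σ|/2 = |26.7512|/2 = 13.3756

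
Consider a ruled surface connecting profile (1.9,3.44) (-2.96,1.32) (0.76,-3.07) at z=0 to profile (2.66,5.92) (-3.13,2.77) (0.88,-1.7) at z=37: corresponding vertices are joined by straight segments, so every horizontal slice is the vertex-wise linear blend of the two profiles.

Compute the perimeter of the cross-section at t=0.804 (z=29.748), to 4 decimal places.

Cross-section at t=0.804: each vertex is (1-t)·p0[i] + t·p1[i].
  v1: (1-0.804)·(1.9,3.44) + 0.804·(2.66,5.92) = (2.5110,5.4339)
  v2: (1-0.804)·(-2.96,1.32) + 0.804·(-3.13,2.77) = (-3.0967,2.4858)
  v3: (1-0.804)·(0.76,-3.07) + 0.804·(0.88,-1.7) = (0.8565,-1.9685)
Perimeter = Σ |v_{i+1} − v_i|:
  edge 1→2: √(-5.6077² + -2.9481²) = 6.3355 (running 6.3355)
  edge 2→3: √(3.9532² + -4.4543²) = 5.9555 (running 12.2910)
  edge 3→1: √(1.6546² + 7.4024²) = 7.5851 (running 19.8761)
Perimeter = 19.8761

Perimeter at t=0.804: 19.8761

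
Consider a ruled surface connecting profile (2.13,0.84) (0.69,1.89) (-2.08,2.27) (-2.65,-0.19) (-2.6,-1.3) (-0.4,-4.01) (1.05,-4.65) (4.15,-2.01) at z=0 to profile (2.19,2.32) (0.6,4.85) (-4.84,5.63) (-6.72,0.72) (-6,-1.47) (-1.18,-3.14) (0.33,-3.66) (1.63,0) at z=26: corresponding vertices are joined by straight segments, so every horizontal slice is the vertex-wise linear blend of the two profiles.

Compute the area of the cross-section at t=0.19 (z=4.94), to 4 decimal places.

Cross-section at t=0.19: each vertex is (1-t)·p0[i] + t·p1[i].
  v1: (1-0.19)·(2.13,0.84) + 0.19·(2.19,2.32) = (2.1414,1.1212)
  v2: (1-0.19)·(0.69,1.89) + 0.19·(0.6,4.85) = (0.6729,2.4524)
  v3: (1-0.19)·(-2.08,2.27) + 0.19·(-4.84,5.63) = (-2.6044,2.9084)
  v4: (1-0.19)·(-2.65,-0.19) + 0.19·(-6.72,0.72) = (-3.4233,-0.0171)
  v5: (1-0.19)·(-2.6,-1.3) + 0.19·(-6,-1.47) = (-3.2460,-1.3323)
  v6: (1-0.19)·(-0.4,-4.01) + 0.19·(-1.18,-3.14) = (-0.5482,-3.8447)
  v7: (1-0.19)·(1.05,-4.65) + 0.19·(0.33,-3.66) = (0.9132,-4.4619)
  v8: (1-0.19)·(4.15,-2.01) + 0.19·(1.63,0) = (3.6712,-1.6281)
Shoelace sum Σ(x_i·y_{i+1} − x_{i+1}·y_i):
  i=1: 2.1414·2.4524 − 0.6729·1.1212 = +4.4971 (running +4.4971)
  i=2: 0.6729·2.9084 − -2.6044·2.4524 = +8.3441 (running +12.8412)
  i=3: -2.6044·-0.0171 − -3.4233·2.9084 = +10.0009 (running +22.8421)
  i=4: -3.4233·-1.3323 − -3.2460·-0.0171 = +4.5054 (running +27.3474)
  i=5: -3.2460·-3.8447 − -0.5482·-1.3323 = +11.7495 (running +39.0970)
  i=6: -0.5482·-4.4619 − 0.9132·-3.8447 = +5.9570 (running +45.0539)
  i=7: 0.9132·-1.6281 − 3.6712·-4.4619 = +14.8937 (running +59.9477)
  i=8: 3.6712·1.1212 − 2.1414·-1.6281 = +7.6026 (running +67.5503)
Area = |Σ|/2 = |67.5503|/2 = 33.7751

Area at t=0.19: 33.7751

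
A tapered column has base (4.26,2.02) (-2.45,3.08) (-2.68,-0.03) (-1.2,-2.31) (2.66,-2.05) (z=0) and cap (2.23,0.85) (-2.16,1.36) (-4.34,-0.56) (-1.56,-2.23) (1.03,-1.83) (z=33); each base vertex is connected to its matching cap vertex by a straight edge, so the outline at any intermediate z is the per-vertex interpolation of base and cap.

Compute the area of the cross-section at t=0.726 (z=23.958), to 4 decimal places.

Area at t=0.726: 18.4966

Cross-section at t=0.726: each vertex is (1-t)·p0[i] + t·p1[i].
  v1: (1-0.726)·(4.26,2.02) + 0.726·(2.23,0.85) = (2.7862,1.1706)
  v2: (1-0.726)·(-2.45,3.08) + 0.726·(-2.16,1.36) = (-2.2395,1.8313)
  v3: (1-0.726)·(-2.68,-0.03) + 0.726·(-4.34,-0.56) = (-3.8852,-0.4148)
  v4: (1-0.726)·(-1.2,-2.31) + 0.726·(-1.56,-2.23) = (-1.4614,-2.2519)
  v5: (1-0.726)·(2.66,-2.05) + 0.726·(1.03,-1.83) = (1.4766,-1.8903)
Shoelace sum Σ(x_i·y_{i+1} − x_{i+1}·y_i):
  i=1: 2.7862·1.8313 − -2.2395·1.1706 = +7.7238 (running +7.7238)
  i=2: -2.2395·-0.4148 − -3.8852·1.8313 = +8.0437 (running +15.7675)
  i=3: -3.8852·-2.2519 − -1.4614·-0.4148 = +8.1429 (running +23.9104)
  i=4: -1.4614·-1.8903 − 1.4766·-2.2519 = +6.0876 (running +29.9981)
  i=5: 1.4766·1.1706 − 2.7862·-1.8903 = +6.9952 (running +36.9933)
Area = |Σ|/2 = |36.9933|/2 = 18.4966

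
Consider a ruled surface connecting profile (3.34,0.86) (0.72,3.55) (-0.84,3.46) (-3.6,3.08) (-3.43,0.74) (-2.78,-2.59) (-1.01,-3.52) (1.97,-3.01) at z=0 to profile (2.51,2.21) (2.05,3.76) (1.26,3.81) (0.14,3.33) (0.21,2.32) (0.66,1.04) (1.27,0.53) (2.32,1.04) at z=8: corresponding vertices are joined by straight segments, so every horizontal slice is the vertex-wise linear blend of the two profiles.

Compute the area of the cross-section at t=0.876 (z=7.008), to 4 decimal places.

Cross-section at t=0.876: each vertex is (1-t)·p0[i] + t·p1[i].
  v1: (1-0.876)·(3.34,0.86) + 0.876·(2.51,2.21) = (2.6129,2.0426)
  v2: (1-0.876)·(0.72,3.55) + 0.876·(2.05,3.76) = (1.8851,3.7340)
  v3: (1-0.876)·(-0.84,3.46) + 0.876·(1.26,3.81) = (0.9996,3.7666)
  v4: (1-0.876)·(-3.6,3.08) + 0.876·(0.14,3.33) = (-0.3238,3.2990)
  v5: (1-0.876)·(-3.43,0.74) + 0.876·(0.21,2.32) = (-0.2414,2.1241)
  v6: (1-0.876)·(-2.78,-2.59) + 0.876·(0.66,1.04) = (0.2334,0.5899)
  v7: (1-0.876)·(-1.01,-3.52) + 0.876·(1.27,0.53) = (0.9873,0.0278)
  v8: (1-0.876)·(1.97,-3.01) + 0.876·(2.32,1.04) = (2.2766,0.5378)
Shoelace sum Σ(x_i·y_{i+1} − x_{i+1}·y_i):
  i=1: 2.6129·3.7340 − 1.8851·2.0426 = +5.9061 (running +5.9061)
  i=2: 1.8851·3.7666 − 0.9996·3.7340 = +3.3679 (running +9.2740)
  i=3: 0.9996·3.2990 − -0.3238·3.7666 = +4.5172 (running +13.7911)
  i=4: -0.3238·2.1241 − -0.2414·3.2990 = +0.1086 (running +13.8997)
  i=5: -0.2414·0.5899 − 0.2334·2.1241 = -0.6382 (running +13.2614)
  i=6: 0.2334·0.0278 − 0.9873·0.5899 = -0.5759 (running +12.6856)
  i=7: 0.9873·0.5378 − 2.2766·0.0278 = +0.4677 (running +13.1532)
  i=8: 2.2766·2.0426 − 2.6129·0.5378 = +3.2450 (running +16.3982)
Area = |Σ|/2 = |16.3982|/2 = 8.1991

Area at t=0.876: 8.1991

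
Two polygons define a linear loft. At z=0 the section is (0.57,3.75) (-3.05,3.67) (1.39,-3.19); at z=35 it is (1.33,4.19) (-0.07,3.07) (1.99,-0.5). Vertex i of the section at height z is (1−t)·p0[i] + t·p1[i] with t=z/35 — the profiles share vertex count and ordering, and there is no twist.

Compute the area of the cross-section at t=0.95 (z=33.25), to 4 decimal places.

Area at t=0.95: 3.9850

Cross-section at t=0.95: each vertex is (1-t)·p0[i] + t·p1[i].
  v1: (1-0.95)·(0.57,3.75) + 0.95·(1.33,4.19) = (1.2920,4.1680)
  v2: (1-0.95)·(-3.05,3.67) + 0.95·(-0.07,3.07) = (-0.2190,3.1000)
  v3: (1-0.95)·(1.39,-3.19) + 0.95·(1.99,-0.5) = (1.9600,-0.6345)
Shoelace sum Σ(x_i·y_{i+1} − x_{i+1}·y_i):
  i=1: 1.2920·3.1000 − -0.2190·4.1680 = +4.9180 (running +4.9180)
  i=2: -0.2190·-0.6345 − 1.9600·3.1000 = -5.9370 (running -1.0191)
  i=3: 1.9600·4.1680 − 1.2920·-0.6345 = +8.9891 (running +7.9700)
Area = |Σ|/2 = |7.9700|/2 = 3.9850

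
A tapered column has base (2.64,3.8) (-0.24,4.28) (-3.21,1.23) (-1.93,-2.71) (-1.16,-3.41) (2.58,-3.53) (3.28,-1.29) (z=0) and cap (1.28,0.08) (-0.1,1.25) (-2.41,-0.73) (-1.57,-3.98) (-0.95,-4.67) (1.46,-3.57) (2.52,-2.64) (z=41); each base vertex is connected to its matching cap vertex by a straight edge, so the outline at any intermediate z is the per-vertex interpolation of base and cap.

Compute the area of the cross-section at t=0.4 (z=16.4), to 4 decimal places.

Cross-section at t=0.4: each vertex is (1-t)·p0[i] + t·p1[i].
  v1: (1-0.4)·(2.64,3.8) + 0.4·(1.28,0.08) = (2.0960,2.3120)
  v2: (1-0.4)·(-0.24,4.28) + 0.4·(-0.1,1.25) = (-0.1840,3.0680)
  v3: (1-0.4)·(-3.21,1.23) + 0.4·(-2.41,-0.73) = (-2.8900,0.4460)
  v4: (1-0.4)·(-1.93,-2.71) + 0.4·(-1.57,-3.98) = (-1.7860,-3.2180)
  v5: (1-0.4)·(-1.16,-3.41) + 0.4·(-0.95,-4.67) = (-1.0760,-3.9140)
  v6: (1-0.4)·(2.58,-3.53) + 0.4·(1.46,-3.57) = (2.1320,-3.5460)
  v7: (1-0.4)·(3.28,-1.29) + 0.4·(2.52,-2.64) = (2.9760,-1.8300)
Shoelace sum Σ(x_i·y_{i+1} − x_{i+1}·y_i):
  i=1: 2.0960·3.0680 − -0.1840·2.3120 = +6.8559 (running +6.8559)
  i=2: -0.1840·0.4460 − -2.8900·3.0680 = +8.7845 (running +15.6404)
  i=3: -2.8900·-3.2180 − -1.7860·0.4460 = +10.0966 (running +25.7370)
  i=4: -1.7860·-3.9140 − -1.0760·-3.2180 = +3.5278 (running +29.2648)
  i=5: -1.0760·-3.5460 − 2.1320·-3.9140 = +12.1601 (running +41.4249)
  i=6: 2.1320·-1.8300 − 2.9760·-3.5460 = +6.6513 (running +48.0763)
  i=7: 2.9760·2.3120 − 2.0960·-1.8300 = +10.7162 (running +58.7925)
Area = |Σ|/2 = |58.7925|/2 = 29.3962

Area at t=0.4: 29.3962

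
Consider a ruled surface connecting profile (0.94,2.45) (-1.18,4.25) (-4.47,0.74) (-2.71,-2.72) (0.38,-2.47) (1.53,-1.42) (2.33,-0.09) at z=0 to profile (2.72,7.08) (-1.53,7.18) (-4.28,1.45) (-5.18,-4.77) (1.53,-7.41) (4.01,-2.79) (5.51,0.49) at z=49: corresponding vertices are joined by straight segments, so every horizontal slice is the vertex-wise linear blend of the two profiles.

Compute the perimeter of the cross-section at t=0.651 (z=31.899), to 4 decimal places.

Perimeter at t=0.651: 32.7603

Cross-section at t=0.651: each vertex is (1-t)·p0[i] + t·p1[i].
  v1: (1-0.651)·(0.94,2.45) + 0.651·(2.72,7.08) = (2.0988,5.4641)
  v2: (1-0.651)·(-1.18,4.25) + 0.651·(-1.53,7.18) = (-1.4079,6.1574)
  v3: (1-0.651)·(-4.47,0.74) + 0.651·(-4.28,1.45) = (-4.3463,1.2022)
  v4: (1-0.651)·(-2.71,-2.72) + 0.651·(-5.18,-4.77) = (-4.3180,-4.0545)
  v5: (1-0.651)·(0.38,-2.47) + 0.651·(1.53,-7.41) = (1.1287,-5.6859)
  v6: (1-0.651)·(1.53,-1.42) + 0.651·(4.01,-2.79) = (3.1445,-2.3119)
  v7: (1-0.651)·(2.33,-0.09) + 0.651·(5.51,0.49) = (4.4002,0.2876)
Perimeter = Σ |v_{i+1} − v_i|:
  edge 1→2: √(-3.5066² + 0.6933²) = 3.5745 (running 3.5745)
  edge 2→3: √(-2.9385² + -4.9552²) = 5.7610 (running 9.3355)
  edge 3→4: √(0.0283² + -5.2568²) = 5.2568 (running 14.5923)
  edge 4→5: √(5.4466² + -1.6314²) = 5.6857 (running 20.2780)
  edge 5→6: √(2.0158² + 3.3741²) = 3.9304 (running 24.2084)
  edge 6→7: √(1.2557² + 2.5995²) = 2.8869 (running 27.0952)
  edge 7→1: √(-2.3014² + 5.1766²) = 5.6651 (running 32.7603)
Perimeter = 32.7603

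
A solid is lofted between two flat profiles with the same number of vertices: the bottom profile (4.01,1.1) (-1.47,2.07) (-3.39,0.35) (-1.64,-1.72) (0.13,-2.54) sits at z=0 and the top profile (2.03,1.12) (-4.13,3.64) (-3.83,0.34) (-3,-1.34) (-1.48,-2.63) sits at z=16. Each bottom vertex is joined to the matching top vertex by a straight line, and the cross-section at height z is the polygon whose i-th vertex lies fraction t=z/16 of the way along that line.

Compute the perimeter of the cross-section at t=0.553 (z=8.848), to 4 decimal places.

Cross-section at t=0.553: each vertex is (1-t)·p0[i] + t·p1[i].
  v1: (1-0.553)·(4.01,1.1) + 0.553·(2.03,1.12) = (2.9151,1.1111)
  v2: (1-0.553)·(-1.47,2.07) + 0.553·(-4.13,3.64) = (-2.9410,2.9382)
  v3: (1-0.553)·(-3.39,0.35) + 0.553·(-3.83,0.34) = (-3.6333,0.3445)
  v4: (1-0.553)·(-1.64,-1.72) + 0.553·(-3,-1.34) = (-2.3921,-1.5099)
  v5: (1-0.553)·(0.13,-2.54) + 0.553·(-1.48,-2.63) = (-0.7603,-2.5898)
Perimeter = Σ |v_{i+1} − v_i|:
  edge 1→2: √(-5.8560² + 1.8272²) = 6.1345 (running 6.1345)
  edge 2→3: √(-0.6923² + -2.5937²) = 2.6846 (running 8.8190)
  edge 3→4: √(1.2412² + -1.8543²) = 2.2314 (running 11.0504)
  edge 4→5: √(1.6317² + -1.0799²) = 1.9567 (running 13.0072)
  edge 5→1: √(3.6754² + 3.7008²) = 5.2158 (running 18.2230)
Perimeter = 18.2230

Perimeter at t=0.553: 18.2230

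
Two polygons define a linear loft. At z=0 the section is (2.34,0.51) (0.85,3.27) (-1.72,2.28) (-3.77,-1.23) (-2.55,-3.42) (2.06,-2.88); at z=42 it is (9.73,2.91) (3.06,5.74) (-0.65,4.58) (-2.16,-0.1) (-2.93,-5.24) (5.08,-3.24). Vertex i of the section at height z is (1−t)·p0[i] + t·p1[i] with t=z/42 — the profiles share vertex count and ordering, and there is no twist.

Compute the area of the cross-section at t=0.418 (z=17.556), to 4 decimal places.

Area at t=0.418: 48.6885

Cross-section at t=0.418: each vertex is (1-t)·p0[i] + t·p1[i].
  v1: (1-0.418)·(2.34,0.51) + 0.418·(9.73,2.91) = (5.4290,1.5132)
  v2: (1-0.418)·(0.85,3.27) + 0.418·(3.06,5.74) = (1.7738,4.3025)
  v3: (1-0.418)·(-1.72,2.28) + 0.418·(-0.65,4.58) = (-1.2727,3.2414)
  v4: (1-0.418)·(-3.77,-1.23) + 0.418·(-2.16,-0.1) = (-3.0970,-0.7577)
  v5: (1-0.418)·(-2.55,-3.42) + 0.418·(-2.93,-5.24) = (-2.7088,-4.1808)
  v6: (1-0.418)·(2.06,-2.88) + 0.418·(5.08,-3.24) = (3.3224,-3.0305)
Shoelace sum Σ(x_i·y_{i+1} − x_{i+1}·y_i):
  i=1: 5.4290·4.3025 − 1.7738·1.5132 = +20.6741 (running +20.6741)
  i=2: 1.7738·3.2414 − -1.2727·4.3025 = +11.2254 (running +31.8995)
  i=3: -1.2727·-0.7577 − -3.0970·3.2414 = +11.0030 (running +42.9025)
  i=4: -3.0970·-4.1808 − -2.7088·-0.7577 = +10.8955 (running +53.7980)
  i=5: -2.7088·-3.0305 − 3.3224·-4.1808 = +22.0991 (running +75.8971)
  i=6: 3.3224·1.5132 − 5.4290·-3.0305 = +21.4799 (running +97.3770)
Area = |Σ|/2 = |97.3770|/2 = 48.6885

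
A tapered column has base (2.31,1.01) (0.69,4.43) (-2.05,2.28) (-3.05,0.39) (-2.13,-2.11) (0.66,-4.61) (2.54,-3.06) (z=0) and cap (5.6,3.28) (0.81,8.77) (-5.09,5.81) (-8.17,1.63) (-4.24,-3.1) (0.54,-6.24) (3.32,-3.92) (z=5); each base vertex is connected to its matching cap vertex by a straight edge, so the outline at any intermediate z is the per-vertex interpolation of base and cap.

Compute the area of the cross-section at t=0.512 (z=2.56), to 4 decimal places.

Area at t=0.512: 71.4692

Cross-section at t=0.512: each vertex is (1-t)·p0[i] + t·p1[i].
  v1: (1-0.512)·(2.31,1.01) + 0.512·(5.6,3.28) = (3.9945,2.1722)
  v2: (1-0.512)·(0.69,4.43) + 0.512·(0.81,8.77) = (0.7514,6.6521)
  v3: (1-0.512)·(-2.05,2.28) + 0.512·(-5.09,5.81) = (-3.6065,4.0874)
  v4: (1-0.512)·(-3.05,0.39) + 0.512·(-8.17,1.63) = (-5.6714,1.0249)
  v5: (1-0.512)·(-2.13,-2.11) + 0.512·(-4.24,-3.1) = (-3.2103,-2.6169)
  v6: (1-0.512)·(0.66,-4.61) + 0.512·(0.54,-6.24) = (0.5986,-5.4446)
  v7: (1-0.512)·(2.54,-3.06) + 0.512·(3.32,-3.92) = (2.9394,-3.5003)
Shoelace sum Σ(x_i·y_{i+1} − x_{i+1}·y_i):
  i=1: 3.9945·6.6521 − 0.7514·2.1722 = +24.9393 (running +24.9393)
  i=2: 0.7514·4.0874 − -3.6065·6.6521 = +27.0620 (running +52.0013)
  i=3: -3.6065·1.0249 − -5.6714·4.0874 = +19.4850 (running +71.4863)
  i=4: -5.6714·-2.6169 − -3.2103·1.0249 = +18.1317 (running +89.6180)
  i=5: -3.2103·-5.4446 − 0.5986·-2.6169 = +19.0451 (running +108.6631)
  i=6: 0.5986·-3.5003 − 2.9394·-5.4446 = +13.9084 (running +122.5715)
  i=7: 2.9394·2.1722 − 3.9945·-3.5003 = +20.3670 (running +142.9384)
Area = |Σ|/2 = |142.9384|/2 = 71.4692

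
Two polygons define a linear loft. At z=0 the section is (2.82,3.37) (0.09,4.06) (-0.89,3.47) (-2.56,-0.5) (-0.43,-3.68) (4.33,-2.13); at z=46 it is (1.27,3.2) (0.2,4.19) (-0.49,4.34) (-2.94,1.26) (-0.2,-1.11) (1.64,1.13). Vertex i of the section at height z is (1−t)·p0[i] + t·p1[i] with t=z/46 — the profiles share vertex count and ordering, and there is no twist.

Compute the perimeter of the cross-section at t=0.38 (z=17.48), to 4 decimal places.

Perimeter at t=0.38: 19.4274

Cross-section at t=0.38: each vertex is (1-t)·p0[i] + t·p1[i].
  v1: (1-0.38)·(2.82,3.37) + 0.38·(1.27,3.2) = (2.2310,3.3054)
  v2: (1-0.38)·(0.09,4.06) + 0.38·(0.2,4.19) = (0.1318,4.1094)
  v3: (1-0.38)·(-0.89,3.47) + 0.38·(-0.49,4.34) = (-0.7380,3.8006)
  v4: (1-0.38)·(-2.56,-0.5) + 0.38·(-2.94,1.26) = (-2.7044,0.1688)
  v5: (1-0.38)·(-0.43,-3.68) + 0.38·(-0.2,-1.11) = (-0.3426,-2.7034)
  v6: (1-0.38)·(4.33,-2.13) + 0.38·(1.64,1.13) = (3.3078,-0.8912)
Perimeter = Σ |v_{i+1} − v_i|:
  edge 1→2: √(-2.0992² + 0.8040²) = 2.2479 (running 2.2479)
  edge 2→3: √(-0.8698² + -0.3088²) = 0.9230 (running 3.1709)
  edge 3→4: √(-1.9664² + -3.6318²) = 4.1300 (running 7.3009)
  edge 4→5: √(2.3618² + -2.8722²) = 3.7186 (running 11.0194)
  edge 5→6: √(3.6504² + 1.8122²) = 4.0755 (running 15.0949)
  edge 6→1: √(-1.0768² + 4.1966²) = 4.3325 (running 19.4274)
Perimeter = 19.4274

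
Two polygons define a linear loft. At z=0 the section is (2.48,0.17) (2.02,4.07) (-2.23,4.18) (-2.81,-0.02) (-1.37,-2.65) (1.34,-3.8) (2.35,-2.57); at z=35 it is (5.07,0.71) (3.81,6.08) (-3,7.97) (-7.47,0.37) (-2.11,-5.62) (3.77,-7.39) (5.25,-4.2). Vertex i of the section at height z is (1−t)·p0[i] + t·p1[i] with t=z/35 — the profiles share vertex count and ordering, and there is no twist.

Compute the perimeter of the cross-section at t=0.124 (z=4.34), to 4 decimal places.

Perimeter at t=0.124: 25.2133

Cross-section at t=0.124: each vertex is (1-t)·p0[i] + t·p1[i].
  v1: (1-0.124)·(2.48,0.17) + 0.124·(5.07,0.71) = (2.8012,0.2370)
  v2: (1-0.124)·(2.02,4.07) + 0.124·(3.81,6.08) = (2.2420,4.3192)
  v3: (1-0.124)·(-2.23,4.18) + 0.124·(-3,7.97) = (-2.3255,4.6500)
  v4: (1-0.124)·(-2.81,-0.02) + 0.124·(-7.47,0.37) = (-3.3878,0.0284)
  v5: (1-0.124)·(-1.37,-2.65) + 0.124·(-2.11,-5.62) = (-1.4618,-3.0183)
  v6: (1-0.124)·(1.34,-3.8) + 0.124·(3.77,-7.39) = (1.6413,-4.2452)
  v7: (1-0.124)·(2.35,-2.57) + 0.124·(5.25,-4.2) = (2.7096,-2.7721)
Perimeter = Σ |v_{i+1} − v_i|:
  edge 1→2: √(-0.5592² + 4.0823²) = 4.1204 (running 4.1204)
  edge 2→3: √(-4.5674² + 0.3307²) = 4.5794 (running 8.6998)
  edge 3→4: √(-1.0624² + -4.6216²) = 4.7421 (running 13.4419)
  edge 4→5: √(1.9261² + -3.0466²) = 3.6044 (running 17.0463)
  edge 5→6: √(3.1031² + -1.2269²) = 3.3368 (running 20.3832)
  edge 6→7: √(1.0683² + 1.4730²) = 1.8196 (running 22.2028)
  edge 7→1: √(0.0916² + 3.0091²) = 3.0105 (running 25.2133)
Perimeter = 25.2133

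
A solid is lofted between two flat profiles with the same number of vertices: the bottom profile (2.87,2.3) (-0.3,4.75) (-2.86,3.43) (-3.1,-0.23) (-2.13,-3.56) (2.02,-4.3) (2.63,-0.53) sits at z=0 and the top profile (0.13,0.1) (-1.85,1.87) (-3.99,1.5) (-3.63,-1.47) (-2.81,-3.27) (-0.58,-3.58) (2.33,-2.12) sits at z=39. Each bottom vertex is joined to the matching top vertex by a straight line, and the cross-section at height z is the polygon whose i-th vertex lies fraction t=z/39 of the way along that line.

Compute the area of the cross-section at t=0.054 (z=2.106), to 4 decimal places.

Cross-section at t=0.054: each vertex is (1-t)·p0[i] + t·p1[i].
  v1: (1-0.054)·(2.87,2.3) + 0.054·(0.13,0.1) = (2.7220,2.1812)
  v2: (1-0.054)·(-0.3,4.75) + 0.054·(-1.85,1.87) = (-0.3837,4.5945)
  v3: (1-0.054)·(-2.86,3.43) + 0.054·(-3.99,1.5) = (-2.9210,3.3258)
  v4: (1-0.054)·(-3.1,-0.23) + 0.054·(-3.63,-1.47) = (-3.1286,-0.2970)
  v5: (1-0.054)·(-2.13,-3.56) + 0.054·(-2.81,-3.27) = (-2.1667,-3.5443)
  v6: (1-0.054)·(2.02,-4.3) + 0.054·(-0.58,-3.58) = (1.8796,-4.2611)
  v7: (1-0.054)·(2.63,-0.53) + 0.054·(2.33,-2.12) = (2.6138,-0.6159)
Shoelace sum Σ(x_i·y_{i+1} − x_{i+1}·y_i):
  i=1: 2.7220·4.5945 − -0.3837·2.1812 = +13.3433 (running +13.3433)
  i=2: -0.3837·3.3258 − -2.9210·4.5945 = +12.1445 (running +25.4878)
  i=3: -2.9210·-0.2970 − -3.1286·3.3258 = +11.2725 (running +36.7603)
  i=4: -3.1286·-3.5443 − -2.1667·-0.2970 = +10.4455 (running +47.2057)
  i=5: -2.1667·-4.2611 − 1.8796·-3.5443 = +15.8946 (running +63.1003)
  i=6: 1.8796·-0.6159 − 2.6138·-4.2611 = +9.9801 (running +73.0805)
  i=7: 2.6138·2.1812 − 2.7220·-0.6159 = +7.3776 (running +80.4581)
Area = |Σ|/2 = |80.4581|/2 = 40.2290

Area at t=0.054: 40.2290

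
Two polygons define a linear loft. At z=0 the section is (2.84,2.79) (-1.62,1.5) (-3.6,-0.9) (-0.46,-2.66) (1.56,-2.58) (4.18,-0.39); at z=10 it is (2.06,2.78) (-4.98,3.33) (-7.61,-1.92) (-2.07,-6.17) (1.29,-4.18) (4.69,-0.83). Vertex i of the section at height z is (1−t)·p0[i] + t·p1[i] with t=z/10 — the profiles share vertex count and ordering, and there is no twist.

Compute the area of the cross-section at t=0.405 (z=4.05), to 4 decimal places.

Area at t=0.405: 42.9731

Cross-section at t=0.405: each vertex is (1-t)·p0[i] + t·p1[i].
  v1: (1-0.405)·(2.84,2.79) + 0.405·(2.06,2.78) = (2.5241,2.7859)
  v2: (1-0.405)·(-1.62,1.5) + 0.405·(-4.98,3.33) = (-2.9808,2.2412)
  v3: (1-0.405)·(-3.6,-0.9) + 0.405·(-7.61,-1.92) = (-5.2241,-1.3131)
  v4: (1-0.405)·(-0.46,-2.66) + 0.405·(-2.07,-6.17) = (-1.1120,-4.0816)
  v5: (1-0.405)·(1.56,-2.58) + 0.405·(1.29,-4.18) = (1.4506,-3.2280)
  v6: (1-0.405)·(4.18,-0.39) + 0.405·(4.69,-0.83) = (4.3865,-0.5682)
Shoelace sum Σ(x_i·y_{i+1} − x_{i+1}·y_i):
  i=1: 2.5241·2.2412 − -2.9808·2.7859 = +13.9612 (running +13.9612)
  i=2: -2.9808·-1.3131 − -5.2241·2.2412 = +15.6220 (running +29.5832)
  i=3: -5.2241·-4.0816 − -1.1120·-1.3131 = +19.8620 (running +49.4452)
  i=4: -1.1120·-3.2280 − 1.4506·-4.0816 = +9.5106 (running +58.9558)
  i=5: 1.4506·-0.5682 − 4.3865·-3.2280 = +13.3355 (running +72.2913)
  i=6: 4.3865·2.7859 − 2.5241·-0.5682 = +13.6549 (running +85.9462)
Area = |Σ|/2 = |85.9462|/2 = 42.9731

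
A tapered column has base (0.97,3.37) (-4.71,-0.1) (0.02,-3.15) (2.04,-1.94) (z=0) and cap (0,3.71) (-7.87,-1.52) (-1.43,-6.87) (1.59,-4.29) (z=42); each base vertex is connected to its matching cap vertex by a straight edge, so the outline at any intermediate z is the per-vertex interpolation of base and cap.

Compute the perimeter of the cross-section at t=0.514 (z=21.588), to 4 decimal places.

Cross-section at t=0.514: each vertex is (1-t)·p0[i] + t·p1[i].
  v1: (1-0.514)·(0.97,3.37) + 0.514·(0,3.71) = (0.4714,3.5448)
  v2: (1-0.514)·(-4.71,-0.1) + 0.514·(-7.87,-1.52) = (-6.3342,-0.8299)
  v3: (1-0.514)·(0.02,-3.15) + 0.514·(-1.43,-6.87) = (-0.7253,-5.0621)
  v4: (1-0.514)·(2.04,-1.94) + 0.514·(1.59,-4.29) = (1.8087,-3.1479)
Perimeter = Σ |v_{i+1} − v_i|:
  edge 1→2: √(-6.8057² + -4.3746²) = 8.0904 (running 8.0904)
  edge 2→3: √(5.6089² + -4.2322²) = 7.0265 (running 15.1169)
  edge 3→4: √(2.5340² + 1.9142²) = 3.1757 (running 18.2926)
  edge 4→1: √(-1.3373² + 6.6927²) = 6.8250 (running 25.1176)
Perimeter = 25.1176

Perimeter at t=0.514: 25.1176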